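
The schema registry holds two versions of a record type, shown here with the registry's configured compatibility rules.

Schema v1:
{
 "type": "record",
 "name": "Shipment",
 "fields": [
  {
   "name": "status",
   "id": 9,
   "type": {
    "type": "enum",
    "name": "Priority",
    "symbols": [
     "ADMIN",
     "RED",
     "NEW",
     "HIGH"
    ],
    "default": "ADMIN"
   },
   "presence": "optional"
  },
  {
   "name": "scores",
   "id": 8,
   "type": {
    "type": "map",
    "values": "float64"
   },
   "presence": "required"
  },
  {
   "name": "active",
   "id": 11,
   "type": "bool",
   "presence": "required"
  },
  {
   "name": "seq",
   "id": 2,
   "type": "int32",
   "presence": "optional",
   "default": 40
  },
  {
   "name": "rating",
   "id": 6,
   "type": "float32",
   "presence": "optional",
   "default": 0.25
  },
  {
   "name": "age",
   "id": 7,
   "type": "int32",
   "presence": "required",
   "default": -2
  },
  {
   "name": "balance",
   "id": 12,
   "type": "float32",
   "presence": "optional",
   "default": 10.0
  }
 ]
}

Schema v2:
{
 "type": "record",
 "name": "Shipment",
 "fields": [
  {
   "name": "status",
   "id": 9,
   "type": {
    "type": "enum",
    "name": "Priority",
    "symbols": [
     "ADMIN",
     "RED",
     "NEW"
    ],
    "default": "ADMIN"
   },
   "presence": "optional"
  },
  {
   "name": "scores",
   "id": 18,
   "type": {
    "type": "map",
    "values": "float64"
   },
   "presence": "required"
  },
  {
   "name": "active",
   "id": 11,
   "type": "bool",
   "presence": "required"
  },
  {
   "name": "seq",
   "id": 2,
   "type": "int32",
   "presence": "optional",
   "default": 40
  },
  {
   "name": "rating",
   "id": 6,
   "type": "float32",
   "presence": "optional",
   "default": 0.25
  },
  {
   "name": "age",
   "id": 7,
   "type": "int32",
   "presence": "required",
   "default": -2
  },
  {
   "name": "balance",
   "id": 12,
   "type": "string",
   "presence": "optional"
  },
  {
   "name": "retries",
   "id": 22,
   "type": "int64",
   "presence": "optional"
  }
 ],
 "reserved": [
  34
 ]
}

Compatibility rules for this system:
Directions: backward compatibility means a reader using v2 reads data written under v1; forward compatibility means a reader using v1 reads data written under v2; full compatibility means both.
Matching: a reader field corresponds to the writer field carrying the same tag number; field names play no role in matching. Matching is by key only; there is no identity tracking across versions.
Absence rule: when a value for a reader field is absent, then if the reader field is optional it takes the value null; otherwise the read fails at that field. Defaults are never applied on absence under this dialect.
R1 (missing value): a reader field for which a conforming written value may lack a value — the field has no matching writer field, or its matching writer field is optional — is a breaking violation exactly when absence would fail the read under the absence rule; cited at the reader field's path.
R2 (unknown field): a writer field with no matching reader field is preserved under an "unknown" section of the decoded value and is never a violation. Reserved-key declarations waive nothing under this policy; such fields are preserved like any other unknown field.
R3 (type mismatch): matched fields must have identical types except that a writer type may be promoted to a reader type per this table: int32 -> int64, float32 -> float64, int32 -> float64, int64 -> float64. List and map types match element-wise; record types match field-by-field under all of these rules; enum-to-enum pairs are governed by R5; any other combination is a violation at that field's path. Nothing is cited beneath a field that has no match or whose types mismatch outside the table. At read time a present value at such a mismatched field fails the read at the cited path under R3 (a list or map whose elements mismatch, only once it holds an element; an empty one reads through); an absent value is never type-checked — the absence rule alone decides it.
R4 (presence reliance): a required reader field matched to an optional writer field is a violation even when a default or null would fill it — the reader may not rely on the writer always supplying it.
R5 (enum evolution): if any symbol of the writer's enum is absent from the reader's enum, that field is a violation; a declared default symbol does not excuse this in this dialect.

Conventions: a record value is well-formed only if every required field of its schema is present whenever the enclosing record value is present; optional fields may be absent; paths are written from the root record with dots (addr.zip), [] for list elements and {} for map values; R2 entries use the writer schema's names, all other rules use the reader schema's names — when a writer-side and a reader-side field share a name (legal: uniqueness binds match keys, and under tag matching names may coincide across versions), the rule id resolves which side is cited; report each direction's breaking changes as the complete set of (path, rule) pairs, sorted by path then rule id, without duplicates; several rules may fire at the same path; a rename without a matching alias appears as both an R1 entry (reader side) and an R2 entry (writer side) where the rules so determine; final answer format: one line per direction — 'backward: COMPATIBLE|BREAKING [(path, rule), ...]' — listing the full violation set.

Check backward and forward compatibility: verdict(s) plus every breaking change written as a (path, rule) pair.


backward: BREAKING [(balance, R3), (scores, R1), (status, R5)]; forward: BREAKING [(balance, R3), (scores, R1)]

arrows below run writer -> reader for Shipment
backward pass over Shipment, reader schema v2, writer schema v1:
  Priority -> Priority, writer optional: status aligns to status
  scores: no writer match
  bool -> bool, writer required: active aligns to active
  int32 -> int32, writer optional: seq aligns to seq
  float32 -> float32, writer optional: rating aligns to rating
  int32 -> int32, writer required: age aligns to age
  float32 -> string, writer optional: balance aligns to balance
  retries: no writer match
  writer scores: unknown to reader
  breaking: (balance, R3)
  breaking: (scores, R1)
  breaking: (status, R5)
  => 3 violation(s): backward is BREAKING for Shipment
forward pass over Shipment, reader schema v1, writer schema v2:
  Priority -> Priority, writer optional: status aligns to status
  scores: no writer match
  bool -> bool, writer required: active aligns to active
  int32 -> int32, writer optional: seq aligns to seq
  float32 -> float32, writer optional: rating aligns to rating
  int32 -> int32, writer required: age aligns to age
  string -> float32, writer optional: balance aligns to balance
  writer scores: unknown to reader
  writer retries: unknown to reader
  breaking: (balance, R3)
  breaking: (scores, R1)
  => 2 violation(s): forward is BREAKING for Shipment


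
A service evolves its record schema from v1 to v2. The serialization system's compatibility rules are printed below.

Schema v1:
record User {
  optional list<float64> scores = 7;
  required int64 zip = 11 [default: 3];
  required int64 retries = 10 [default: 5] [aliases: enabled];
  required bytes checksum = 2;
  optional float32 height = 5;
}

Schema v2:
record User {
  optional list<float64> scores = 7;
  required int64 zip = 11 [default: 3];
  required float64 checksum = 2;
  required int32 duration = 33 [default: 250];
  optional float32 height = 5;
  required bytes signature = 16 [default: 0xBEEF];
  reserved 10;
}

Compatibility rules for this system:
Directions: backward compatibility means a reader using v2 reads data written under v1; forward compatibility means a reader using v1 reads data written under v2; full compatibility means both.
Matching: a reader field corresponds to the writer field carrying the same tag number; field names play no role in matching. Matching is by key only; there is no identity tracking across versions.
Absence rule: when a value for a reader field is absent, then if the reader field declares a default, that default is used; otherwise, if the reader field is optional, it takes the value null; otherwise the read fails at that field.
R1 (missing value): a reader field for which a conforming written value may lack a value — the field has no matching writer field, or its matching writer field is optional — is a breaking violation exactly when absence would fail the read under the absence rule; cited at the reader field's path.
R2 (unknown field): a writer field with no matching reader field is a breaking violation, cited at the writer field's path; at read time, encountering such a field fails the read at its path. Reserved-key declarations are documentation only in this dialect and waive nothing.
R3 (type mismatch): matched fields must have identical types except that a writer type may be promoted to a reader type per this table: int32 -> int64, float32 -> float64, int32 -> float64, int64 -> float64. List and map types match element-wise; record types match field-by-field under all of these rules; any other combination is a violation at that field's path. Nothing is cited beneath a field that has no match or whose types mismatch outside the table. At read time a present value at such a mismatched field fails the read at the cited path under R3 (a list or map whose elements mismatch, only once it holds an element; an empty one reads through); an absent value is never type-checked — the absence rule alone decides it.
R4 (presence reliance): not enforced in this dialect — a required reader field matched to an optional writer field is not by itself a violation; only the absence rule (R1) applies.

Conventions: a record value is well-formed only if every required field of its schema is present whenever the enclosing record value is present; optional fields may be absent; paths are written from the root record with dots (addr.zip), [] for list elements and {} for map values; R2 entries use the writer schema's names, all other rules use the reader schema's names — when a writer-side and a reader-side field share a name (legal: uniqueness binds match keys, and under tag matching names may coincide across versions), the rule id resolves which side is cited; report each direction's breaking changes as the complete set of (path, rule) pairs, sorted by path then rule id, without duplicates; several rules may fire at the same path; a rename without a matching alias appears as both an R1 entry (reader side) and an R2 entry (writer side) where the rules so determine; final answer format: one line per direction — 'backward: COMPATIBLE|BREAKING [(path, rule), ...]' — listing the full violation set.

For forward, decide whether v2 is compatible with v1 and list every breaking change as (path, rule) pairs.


each type pair in User: writer, then reader
checking forward for User: reader v1 against writer v2:
  scores <- scores (list<float64> -> list<float64>, writer optional)
  zip <- zip (int64 -> int64, writer required)
  retries has no writer counterpart
  checksum <- checksum (float64 -> bytes, writer required)
  height <- height (float32 -> float32, writer optional)
  writer duration: unknown to reader
  writer signature: unknown to reader
  R3 fires at checksum
  R2 fires at duration
  R2 fires at signature
  => 3 violation(s): forward is BREAKING for User
diffs on User not affecting the asked answer:
  removed field retries from record User (its key 10 joins the reserved list) -> fires only in the backward direction of User, which is not asked here

forward: BREAKING [(checksum, R3), (duration, R2), (signature, R2)]


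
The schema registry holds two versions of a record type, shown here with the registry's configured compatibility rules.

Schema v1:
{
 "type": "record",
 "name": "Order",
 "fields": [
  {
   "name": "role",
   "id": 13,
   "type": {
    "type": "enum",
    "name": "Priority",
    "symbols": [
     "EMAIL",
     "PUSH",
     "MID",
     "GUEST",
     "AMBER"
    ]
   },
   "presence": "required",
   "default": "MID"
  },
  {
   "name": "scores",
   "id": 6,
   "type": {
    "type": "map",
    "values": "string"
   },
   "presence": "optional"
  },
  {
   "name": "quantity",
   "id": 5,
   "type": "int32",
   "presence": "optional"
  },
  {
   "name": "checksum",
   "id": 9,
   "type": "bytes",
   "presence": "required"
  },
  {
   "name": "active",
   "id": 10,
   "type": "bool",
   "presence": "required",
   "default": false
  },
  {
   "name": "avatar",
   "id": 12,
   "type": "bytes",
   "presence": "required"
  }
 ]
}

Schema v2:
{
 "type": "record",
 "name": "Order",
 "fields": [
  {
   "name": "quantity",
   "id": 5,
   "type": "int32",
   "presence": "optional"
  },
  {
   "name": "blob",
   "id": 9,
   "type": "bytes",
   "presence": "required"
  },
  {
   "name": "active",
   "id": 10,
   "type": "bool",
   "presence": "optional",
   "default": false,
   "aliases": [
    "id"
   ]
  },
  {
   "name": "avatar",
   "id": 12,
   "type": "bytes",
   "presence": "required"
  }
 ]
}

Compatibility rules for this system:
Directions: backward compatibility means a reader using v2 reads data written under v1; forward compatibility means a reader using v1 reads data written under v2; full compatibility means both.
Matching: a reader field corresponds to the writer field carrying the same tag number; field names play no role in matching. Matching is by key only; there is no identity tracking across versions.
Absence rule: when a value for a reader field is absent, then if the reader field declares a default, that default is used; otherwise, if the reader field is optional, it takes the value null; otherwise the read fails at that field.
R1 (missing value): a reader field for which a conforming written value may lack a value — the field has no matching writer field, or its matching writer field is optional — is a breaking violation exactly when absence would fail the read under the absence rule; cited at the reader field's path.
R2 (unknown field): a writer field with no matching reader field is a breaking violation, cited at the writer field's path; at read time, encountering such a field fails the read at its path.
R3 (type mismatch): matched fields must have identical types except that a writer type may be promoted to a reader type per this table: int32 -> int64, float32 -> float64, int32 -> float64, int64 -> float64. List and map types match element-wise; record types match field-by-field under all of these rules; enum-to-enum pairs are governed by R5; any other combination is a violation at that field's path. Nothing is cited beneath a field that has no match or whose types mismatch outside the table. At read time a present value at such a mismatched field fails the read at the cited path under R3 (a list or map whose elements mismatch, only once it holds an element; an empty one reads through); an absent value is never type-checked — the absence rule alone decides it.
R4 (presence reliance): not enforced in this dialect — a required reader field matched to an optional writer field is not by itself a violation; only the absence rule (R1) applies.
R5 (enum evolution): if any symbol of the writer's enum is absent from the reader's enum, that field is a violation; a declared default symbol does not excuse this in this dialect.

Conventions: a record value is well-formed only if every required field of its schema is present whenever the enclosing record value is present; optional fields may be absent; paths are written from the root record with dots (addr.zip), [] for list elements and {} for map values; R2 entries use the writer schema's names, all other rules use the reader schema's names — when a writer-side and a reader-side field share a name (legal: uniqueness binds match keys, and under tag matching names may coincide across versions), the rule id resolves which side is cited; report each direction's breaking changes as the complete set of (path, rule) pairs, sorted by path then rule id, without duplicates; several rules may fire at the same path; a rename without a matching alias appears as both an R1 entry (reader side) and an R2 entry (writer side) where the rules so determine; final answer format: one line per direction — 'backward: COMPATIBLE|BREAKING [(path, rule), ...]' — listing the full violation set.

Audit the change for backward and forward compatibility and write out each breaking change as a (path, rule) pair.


backward: BREAKING [(role, R2), (scores, R2)]; forward: COMPATIBLE []

in Order below, arrows point writer -> reader
backward pass over Order, reader schema v2, writer schema v1:
  quantity: paired with writer quantity (int32 -> int32; writer optional)
  blob: paired with writer checksum (bytes -> bytes; writer required)
  active: paired with writer active (bool -> bool; writer required)
  avatar: paired with writer avatar (bytes -> bytes; writer required)
  writer role: unknown to reader
  writer scores: unknown to reader
  rule R2 violated at role
  rule R2 violated at scores
  backward on Order therefore BREAKING (2)
forward pass over Order, reader schema v1, writer schema v2:
  role has no writer counterpart
  scores has no writer counterpart
  quantity: paired with writer quantity (int32 -> int32; writer optional)
  checksum: paired with writer blob (bytes -> bytes; writer required)
  active: paired with writer active (bool -> bool; writer optional)
  avatar: paired with writer avatar (bytes -> bytes; writer required)
  => forward: COMPATIBLE


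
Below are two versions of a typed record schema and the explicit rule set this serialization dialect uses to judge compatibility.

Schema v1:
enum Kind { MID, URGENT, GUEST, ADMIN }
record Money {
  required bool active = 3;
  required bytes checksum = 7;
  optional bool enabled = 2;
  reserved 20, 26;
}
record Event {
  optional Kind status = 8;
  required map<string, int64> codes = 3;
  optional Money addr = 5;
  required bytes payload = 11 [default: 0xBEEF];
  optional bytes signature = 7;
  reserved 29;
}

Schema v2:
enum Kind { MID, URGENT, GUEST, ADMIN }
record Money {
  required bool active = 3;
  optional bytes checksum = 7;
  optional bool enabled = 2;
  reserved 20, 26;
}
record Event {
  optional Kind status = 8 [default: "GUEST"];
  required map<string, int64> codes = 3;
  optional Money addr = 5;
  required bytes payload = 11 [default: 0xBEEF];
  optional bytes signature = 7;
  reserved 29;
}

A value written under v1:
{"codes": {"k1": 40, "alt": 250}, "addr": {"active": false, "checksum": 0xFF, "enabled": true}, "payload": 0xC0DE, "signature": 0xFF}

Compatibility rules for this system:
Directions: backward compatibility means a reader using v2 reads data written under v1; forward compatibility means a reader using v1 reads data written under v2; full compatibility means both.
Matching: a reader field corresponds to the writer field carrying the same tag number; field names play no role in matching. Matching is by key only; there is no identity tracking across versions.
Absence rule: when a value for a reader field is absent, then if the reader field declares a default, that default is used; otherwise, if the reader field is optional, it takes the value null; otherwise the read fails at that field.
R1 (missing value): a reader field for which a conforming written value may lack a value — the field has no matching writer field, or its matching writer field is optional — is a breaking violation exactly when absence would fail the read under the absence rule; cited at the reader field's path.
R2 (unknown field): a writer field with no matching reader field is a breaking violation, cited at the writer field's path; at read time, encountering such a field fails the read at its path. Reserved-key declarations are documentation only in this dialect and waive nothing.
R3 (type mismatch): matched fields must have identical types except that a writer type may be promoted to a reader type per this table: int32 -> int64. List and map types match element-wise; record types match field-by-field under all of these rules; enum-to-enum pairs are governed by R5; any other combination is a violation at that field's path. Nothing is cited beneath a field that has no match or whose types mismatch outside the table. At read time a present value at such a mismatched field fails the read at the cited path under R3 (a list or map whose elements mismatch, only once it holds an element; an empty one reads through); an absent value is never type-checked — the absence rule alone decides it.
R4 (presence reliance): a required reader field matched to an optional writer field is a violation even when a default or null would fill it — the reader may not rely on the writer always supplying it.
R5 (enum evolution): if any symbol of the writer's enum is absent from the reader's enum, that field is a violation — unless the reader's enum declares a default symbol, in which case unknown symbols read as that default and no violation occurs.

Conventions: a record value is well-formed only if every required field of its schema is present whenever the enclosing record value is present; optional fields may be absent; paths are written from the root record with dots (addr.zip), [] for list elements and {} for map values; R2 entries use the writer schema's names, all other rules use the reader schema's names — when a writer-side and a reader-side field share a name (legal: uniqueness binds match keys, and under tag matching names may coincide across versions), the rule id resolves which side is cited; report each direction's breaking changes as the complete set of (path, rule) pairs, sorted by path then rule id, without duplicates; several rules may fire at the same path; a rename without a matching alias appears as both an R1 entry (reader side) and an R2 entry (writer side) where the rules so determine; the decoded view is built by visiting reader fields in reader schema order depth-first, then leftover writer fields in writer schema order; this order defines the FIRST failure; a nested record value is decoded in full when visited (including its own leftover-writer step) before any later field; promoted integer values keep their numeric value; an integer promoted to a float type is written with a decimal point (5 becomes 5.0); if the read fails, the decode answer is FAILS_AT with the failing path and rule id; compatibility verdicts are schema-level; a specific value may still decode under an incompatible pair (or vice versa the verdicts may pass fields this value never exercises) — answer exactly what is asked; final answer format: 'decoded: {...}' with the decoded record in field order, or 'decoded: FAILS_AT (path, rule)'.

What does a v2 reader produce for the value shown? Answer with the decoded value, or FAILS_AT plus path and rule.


each type pair in Event: writer, then reader
decode (reader v2):
  status := "GUEST" (absent -> default)
  codes := {"k1": 40, "alt": 250}
  addr.active := false
  addr.checksum := 0xFF
  addr.enabled := true
  payload := 0xC0DE
  signature := 0xFF
  => decoded: {"status": "GUEST", "codes": {"k1": 40, "alt": 250}, "addr": {"active": false, "checksum": 0xFF, "enabled": true}, "payload": 0xC0DE, "signature": 0xFF}
the rest of the Event diff is inert for this question:
  field checksum in record Money: required changed to optional -> schema-level compatibility only; this Event value's decode is unchanged

decoded: {"status": "GUEST", "codes": {"k1": 40, "alt": 250}, "addr": {"active": false, "checksum": 0xFF, "enabled": true}, "payload": 0xC0DE, "signature": 0xFF}


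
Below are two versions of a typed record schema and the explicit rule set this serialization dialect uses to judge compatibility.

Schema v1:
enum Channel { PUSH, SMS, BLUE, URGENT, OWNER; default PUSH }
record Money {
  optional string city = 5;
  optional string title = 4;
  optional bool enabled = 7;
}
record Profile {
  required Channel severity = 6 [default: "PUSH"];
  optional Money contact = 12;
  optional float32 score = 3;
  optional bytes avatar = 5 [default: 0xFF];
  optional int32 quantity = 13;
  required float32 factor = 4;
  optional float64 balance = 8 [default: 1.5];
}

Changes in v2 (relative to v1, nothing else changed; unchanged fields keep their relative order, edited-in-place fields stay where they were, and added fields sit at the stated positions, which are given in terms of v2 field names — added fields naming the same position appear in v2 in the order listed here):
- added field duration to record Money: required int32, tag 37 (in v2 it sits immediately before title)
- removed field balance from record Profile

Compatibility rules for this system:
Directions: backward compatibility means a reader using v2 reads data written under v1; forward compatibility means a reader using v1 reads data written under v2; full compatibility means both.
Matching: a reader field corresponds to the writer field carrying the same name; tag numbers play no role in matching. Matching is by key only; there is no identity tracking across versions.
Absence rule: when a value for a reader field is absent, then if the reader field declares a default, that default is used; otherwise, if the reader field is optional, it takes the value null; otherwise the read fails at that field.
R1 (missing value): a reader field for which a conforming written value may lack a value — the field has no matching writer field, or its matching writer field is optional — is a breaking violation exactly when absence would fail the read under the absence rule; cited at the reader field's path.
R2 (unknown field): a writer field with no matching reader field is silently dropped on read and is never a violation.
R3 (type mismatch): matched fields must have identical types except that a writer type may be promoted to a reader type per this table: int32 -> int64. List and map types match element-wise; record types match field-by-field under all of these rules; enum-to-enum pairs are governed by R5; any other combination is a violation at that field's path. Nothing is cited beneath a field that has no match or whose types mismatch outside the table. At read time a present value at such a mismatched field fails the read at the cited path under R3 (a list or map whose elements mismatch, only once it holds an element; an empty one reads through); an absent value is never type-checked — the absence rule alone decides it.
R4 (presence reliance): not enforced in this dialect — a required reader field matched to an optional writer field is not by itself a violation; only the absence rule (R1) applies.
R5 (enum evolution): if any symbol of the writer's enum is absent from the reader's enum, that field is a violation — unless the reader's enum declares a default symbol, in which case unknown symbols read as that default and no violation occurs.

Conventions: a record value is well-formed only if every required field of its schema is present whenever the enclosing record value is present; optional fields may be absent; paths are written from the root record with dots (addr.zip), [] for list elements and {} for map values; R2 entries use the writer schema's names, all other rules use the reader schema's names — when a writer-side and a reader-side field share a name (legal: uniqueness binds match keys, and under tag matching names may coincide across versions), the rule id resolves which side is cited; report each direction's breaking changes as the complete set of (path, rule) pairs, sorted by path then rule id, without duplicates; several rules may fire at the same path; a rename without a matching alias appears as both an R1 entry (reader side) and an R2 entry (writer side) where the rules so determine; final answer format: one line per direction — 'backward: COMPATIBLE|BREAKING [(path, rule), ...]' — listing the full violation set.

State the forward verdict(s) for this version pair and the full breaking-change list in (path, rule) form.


arrows below run writer -> reader for Profile
checking forward for Profile: reader v1 against writer v2:
  severity: paired with writer severity (Channel -> Channel; writer required)
  contact: paired with writer contact (Money -> Money; writer optional)
  score: paired with writer score (float32 -> float32; writer optional)
  avatar: paired with writer avatar (bytes -> bytes; writer optional)
  quantity: paired with writer quantity (int32 -> int32; writer optional)
  factor: paired with writer factor (float32 -> float32; writer required)
  balance: no writer match
  contact.city: paired with writer contact.city (string -> string; writer optional)
  contact.title: paired with writer contact.title (string -> string; writer optional)
  contact.enabled: paired with writer contact.enabled (bool -> bool; writer optional)
  writer field contact.duration has no reader counterpart
  => forward verdict for Profile: COMPATIBLE, no violations
remaining Profile differences; none change what is asked:
  added field duration to record Money: required int32, tag 37 (in v2 it sits immediately before title) -> matters only for Profile's backward compatibility — outside the asked direction
  removed field balance from record Profile -> triggers nothing under Profile's printed rules — same verdict

forward: COMPATIBLE []


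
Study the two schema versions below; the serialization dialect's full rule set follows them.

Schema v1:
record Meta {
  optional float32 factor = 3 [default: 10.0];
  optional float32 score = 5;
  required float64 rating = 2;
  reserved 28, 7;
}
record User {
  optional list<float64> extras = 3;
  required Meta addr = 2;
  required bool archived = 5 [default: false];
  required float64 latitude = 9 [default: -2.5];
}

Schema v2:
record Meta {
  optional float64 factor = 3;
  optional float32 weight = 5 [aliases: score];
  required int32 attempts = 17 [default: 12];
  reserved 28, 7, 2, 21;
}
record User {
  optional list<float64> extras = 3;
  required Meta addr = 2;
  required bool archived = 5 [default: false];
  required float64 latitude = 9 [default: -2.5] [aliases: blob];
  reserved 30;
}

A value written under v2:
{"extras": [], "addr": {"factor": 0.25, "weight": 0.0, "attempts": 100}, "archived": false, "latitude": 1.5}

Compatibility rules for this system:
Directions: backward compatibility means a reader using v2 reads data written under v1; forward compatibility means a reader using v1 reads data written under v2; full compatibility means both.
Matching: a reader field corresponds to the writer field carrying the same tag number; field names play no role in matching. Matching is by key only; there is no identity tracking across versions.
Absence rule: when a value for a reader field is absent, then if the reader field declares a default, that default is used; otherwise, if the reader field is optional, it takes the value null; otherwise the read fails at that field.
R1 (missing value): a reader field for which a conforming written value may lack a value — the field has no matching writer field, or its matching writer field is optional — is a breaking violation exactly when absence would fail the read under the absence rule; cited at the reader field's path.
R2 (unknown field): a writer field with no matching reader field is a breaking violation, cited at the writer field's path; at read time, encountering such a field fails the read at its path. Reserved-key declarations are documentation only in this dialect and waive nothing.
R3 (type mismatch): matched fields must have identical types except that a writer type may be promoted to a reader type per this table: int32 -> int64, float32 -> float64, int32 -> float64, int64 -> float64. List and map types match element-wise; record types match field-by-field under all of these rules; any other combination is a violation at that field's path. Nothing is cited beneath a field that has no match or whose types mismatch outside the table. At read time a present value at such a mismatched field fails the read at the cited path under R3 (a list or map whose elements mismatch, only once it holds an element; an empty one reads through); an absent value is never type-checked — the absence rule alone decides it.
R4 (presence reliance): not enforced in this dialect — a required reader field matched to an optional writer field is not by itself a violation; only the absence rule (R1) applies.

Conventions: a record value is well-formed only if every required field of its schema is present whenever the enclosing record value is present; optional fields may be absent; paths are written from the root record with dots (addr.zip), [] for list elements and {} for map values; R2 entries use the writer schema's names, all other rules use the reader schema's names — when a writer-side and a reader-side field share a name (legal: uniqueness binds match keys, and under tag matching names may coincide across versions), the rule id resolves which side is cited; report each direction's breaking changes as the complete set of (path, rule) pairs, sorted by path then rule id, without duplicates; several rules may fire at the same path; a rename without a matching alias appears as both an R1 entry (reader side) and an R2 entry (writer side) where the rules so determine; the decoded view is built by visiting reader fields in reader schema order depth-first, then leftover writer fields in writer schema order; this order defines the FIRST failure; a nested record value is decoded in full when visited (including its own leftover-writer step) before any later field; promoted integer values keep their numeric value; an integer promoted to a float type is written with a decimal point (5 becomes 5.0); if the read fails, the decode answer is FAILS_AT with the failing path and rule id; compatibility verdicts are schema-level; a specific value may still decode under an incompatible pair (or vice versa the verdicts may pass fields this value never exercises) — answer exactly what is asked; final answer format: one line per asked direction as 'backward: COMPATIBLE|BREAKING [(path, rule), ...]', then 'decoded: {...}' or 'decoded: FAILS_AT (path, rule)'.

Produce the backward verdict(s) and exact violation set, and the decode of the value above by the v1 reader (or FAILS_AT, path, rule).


in User below, arrows point writer -> reader
checking backward for User: reader v2 against writer v1:
  writer optional, list<float64> -> list<float64>: reader extras maps from writer extras
  writer required, Meta -> Meta: reader addr maps from writer addr
  writer required, bool -> bool: reader archived maps from writer archived
  writer required, float64 -> float64: reader latitude maps from writer latitude
  writer optional, float32 -> float64: reader addr.factor maps from writer addr.factor
  writer optional, float32 -> float32: reader addr.weight maps from writer addr.score
  no writer field matches reader addr.attempts
  addr.rating (writer side), unknown to reader
  R2 fires at addr.rating
  => backward: BREAKING (1)
migrating the User value to v1:
  extras := []
  read fails at addr.factor under R3
  => FAILS_AT (addr.factor, R3)
ruling out the remaining User differences:
  added field attempts to record Meta: required int32, tag 17, default 12 (in v2 it sits last) -> fires only in the forward direction of User, which is not asked here
  renamed field score to weight in record Meta (alias score declared on the renamed field) -> inert for the asked User verdict: nothing fires

backward: BREAKING [(addr.rating, R2)]; decoded: FAILS_AT (addr.factor, R3)


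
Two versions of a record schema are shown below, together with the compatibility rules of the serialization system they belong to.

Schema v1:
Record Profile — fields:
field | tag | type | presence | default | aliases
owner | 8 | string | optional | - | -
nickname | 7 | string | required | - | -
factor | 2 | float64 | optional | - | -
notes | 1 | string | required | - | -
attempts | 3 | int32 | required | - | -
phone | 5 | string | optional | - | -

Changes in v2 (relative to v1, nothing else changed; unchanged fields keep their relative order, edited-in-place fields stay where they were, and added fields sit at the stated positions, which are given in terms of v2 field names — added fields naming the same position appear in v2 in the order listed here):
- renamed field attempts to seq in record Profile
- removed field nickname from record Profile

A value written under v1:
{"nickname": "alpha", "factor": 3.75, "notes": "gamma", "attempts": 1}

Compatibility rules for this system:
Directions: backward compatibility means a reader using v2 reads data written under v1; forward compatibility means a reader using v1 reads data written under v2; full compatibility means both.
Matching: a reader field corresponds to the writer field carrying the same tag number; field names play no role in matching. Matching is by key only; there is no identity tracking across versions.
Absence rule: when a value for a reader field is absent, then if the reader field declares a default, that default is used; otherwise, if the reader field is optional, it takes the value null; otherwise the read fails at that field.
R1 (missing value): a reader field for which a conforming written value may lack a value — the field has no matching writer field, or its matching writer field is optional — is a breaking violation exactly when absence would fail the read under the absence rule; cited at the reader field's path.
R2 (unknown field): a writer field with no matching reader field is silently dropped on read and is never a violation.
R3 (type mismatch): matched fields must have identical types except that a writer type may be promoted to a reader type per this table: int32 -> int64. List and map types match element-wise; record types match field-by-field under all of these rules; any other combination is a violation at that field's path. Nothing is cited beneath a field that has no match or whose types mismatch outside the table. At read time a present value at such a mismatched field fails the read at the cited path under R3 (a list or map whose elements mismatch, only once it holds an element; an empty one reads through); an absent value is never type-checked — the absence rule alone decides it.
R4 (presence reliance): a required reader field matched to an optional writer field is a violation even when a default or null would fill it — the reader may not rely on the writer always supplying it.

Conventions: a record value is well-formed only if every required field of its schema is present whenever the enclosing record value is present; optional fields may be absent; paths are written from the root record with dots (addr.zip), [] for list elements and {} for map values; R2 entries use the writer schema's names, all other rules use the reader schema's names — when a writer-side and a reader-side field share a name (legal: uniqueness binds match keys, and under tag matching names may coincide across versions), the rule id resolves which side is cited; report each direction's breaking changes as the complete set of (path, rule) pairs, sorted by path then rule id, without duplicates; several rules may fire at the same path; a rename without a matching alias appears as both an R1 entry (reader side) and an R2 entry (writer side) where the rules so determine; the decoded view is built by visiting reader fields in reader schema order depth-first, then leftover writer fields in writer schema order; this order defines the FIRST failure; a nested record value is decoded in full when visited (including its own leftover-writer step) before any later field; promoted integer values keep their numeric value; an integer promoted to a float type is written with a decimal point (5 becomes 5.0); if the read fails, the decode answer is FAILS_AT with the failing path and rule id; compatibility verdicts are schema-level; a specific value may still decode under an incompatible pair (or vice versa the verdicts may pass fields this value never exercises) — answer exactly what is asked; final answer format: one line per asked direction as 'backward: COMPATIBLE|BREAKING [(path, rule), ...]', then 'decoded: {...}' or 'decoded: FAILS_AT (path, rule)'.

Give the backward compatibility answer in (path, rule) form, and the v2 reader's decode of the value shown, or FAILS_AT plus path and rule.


backward: COMPATIBLE []; decoded: {"owner": null, "factor": 3.75, "notes": "gamma", "seq": 1, "phone": null}

in Profile below, arrows point writer -> reader
checking backward for Profile: reader v2 against writer v1:
  owner: string -> string, writer optional; from owner
  factor: float64 -> float64, writer optional; from factor
  notes: string -> string, writer required; from notes
  seq: int32 -> int32, writer required; from attempts
  phone: string -> string, writer optional; from phone
  leftover writer field: nickname
  => no violations; backward on Profile: COMPATIBLE
decode walk for Profile under reader schema v2:
  owner := null (absent, optional -> null)
  factor := 3.75
  notes := "gamma"
  seq := 1 (from writer attempts)
  phone := null (absent, optional -> null)
  writer nickname: unknown -> dropped
  => decoded: {"owner": null, "factor": 3.75, "notes": "gamma", "seq": 1, "phone": null}
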